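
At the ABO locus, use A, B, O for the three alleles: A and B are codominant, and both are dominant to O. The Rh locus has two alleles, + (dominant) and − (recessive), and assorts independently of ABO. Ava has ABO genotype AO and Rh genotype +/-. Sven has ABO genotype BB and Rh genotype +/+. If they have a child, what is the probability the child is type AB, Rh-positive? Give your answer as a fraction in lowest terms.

ABO cross AO × BB → offspring phenotypes: 1/2 B, 1/2 AB.
Rh cross +/- × +/+ → 1 Rh+.
Independent loci: P(type AB, Rh-positive) = 1/2 × 1 = 1/2.

1/2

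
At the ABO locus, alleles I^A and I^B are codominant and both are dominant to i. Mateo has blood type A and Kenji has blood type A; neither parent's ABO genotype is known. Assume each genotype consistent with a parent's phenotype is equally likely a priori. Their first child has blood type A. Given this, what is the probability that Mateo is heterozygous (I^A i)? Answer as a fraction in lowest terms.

7/15

Possible genotypes: Mateo ∈ {I^A I^A, I^A i}; Kenji ∈ {I^A I^A, I^A i}.
Weight each parental genotype pair by prior × P(type-A child):
  I^A I^A × I^A I^A: posterior weight 4/15.
  I^A I^A × I^A i: posterior weight 4/15.
  I^A i × I^A I^A: posterior weight 4/15.
  I^A i × I^A i: posterior weight 1/5.
Sum the posterior weight over pairs where Mateo is I^A i: 7/15.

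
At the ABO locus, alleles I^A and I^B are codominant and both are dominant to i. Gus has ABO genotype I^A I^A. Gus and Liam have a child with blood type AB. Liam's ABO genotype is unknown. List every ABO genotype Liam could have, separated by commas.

For each candidate genotype of Liam, check whether crossing it with I^A I^A can produce every observed child phenotype.
  I^A I^A → possible child types {A} ✗
  I^A I^B → possible child types {A, AB} ✓
  I^A i → possible child types {A} ✗
  I^B I^B → possible child types {AB} ✓
  I^B i → possible child types {A, AB} ✓
  i i → possible child types {A} ✗

I^A I^B, I^B I^B, I^B i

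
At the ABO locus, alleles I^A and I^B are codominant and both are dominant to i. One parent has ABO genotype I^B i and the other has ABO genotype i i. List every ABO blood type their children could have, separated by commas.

O, B

Gametes from I^B i × i i give offspring ABO genotypes I^B i, i i, i.e. phenotypes O, B.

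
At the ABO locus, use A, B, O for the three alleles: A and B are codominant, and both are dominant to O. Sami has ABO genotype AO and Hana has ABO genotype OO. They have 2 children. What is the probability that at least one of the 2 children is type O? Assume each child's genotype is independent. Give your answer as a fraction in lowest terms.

3/4

ABO cross AO × OO → 1/2 O, 1/2 A.
So P(type O) = 1/2 per child.
P(none) = (1/2)^2 = 1/4; P(at least one) = 1 − 1/4 = 3/4.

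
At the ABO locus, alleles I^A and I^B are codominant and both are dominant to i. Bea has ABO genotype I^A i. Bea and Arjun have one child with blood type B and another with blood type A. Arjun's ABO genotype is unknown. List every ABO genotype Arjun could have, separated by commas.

I^A I^B, I^B i

For each candidate genotype of Arjun, check whether crossing it with I^A i can produce every observed child phenotype.
  I^A I^A → possible child types {A} ✗
  I^A I^B → possible child types {A, B, AB} ✓
  I^A i → possible child types {O, A} ✗
  I^B I^B → possible child types {B, AB} ✗
  I^B i → possible child types {O, A, B, AB} ✓
  i i → possible child types {O, A} ✗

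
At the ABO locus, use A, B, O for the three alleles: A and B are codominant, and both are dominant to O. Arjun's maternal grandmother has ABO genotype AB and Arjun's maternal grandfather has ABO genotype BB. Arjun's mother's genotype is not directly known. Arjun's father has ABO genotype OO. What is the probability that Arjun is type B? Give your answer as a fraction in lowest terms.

3/4

Arjun's mother's ABO genotype from AB × BB: 1/2 AB, 1/2 BB.
Crossing each possibility with the father OO and summing P(type B): 1/2·1/2 + 1/2·1 = 3/4.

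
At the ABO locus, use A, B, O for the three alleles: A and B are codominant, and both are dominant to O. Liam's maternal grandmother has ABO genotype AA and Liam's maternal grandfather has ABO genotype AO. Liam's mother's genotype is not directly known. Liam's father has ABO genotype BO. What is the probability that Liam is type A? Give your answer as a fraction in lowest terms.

Liam's mother's ABO genotype from AA × AO: 1/2 AA, 1/2 AO.
Crossing each possibility with the father BO and summing P(type A): 1/2·1/2 + 1/2·1/4 = 3/8.

3/8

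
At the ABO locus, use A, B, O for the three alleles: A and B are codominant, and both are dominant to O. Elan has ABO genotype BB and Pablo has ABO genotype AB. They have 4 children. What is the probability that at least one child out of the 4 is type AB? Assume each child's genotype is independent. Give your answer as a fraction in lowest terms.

ABO cross BB × AB → 1/2 B, 1/2 AB.
So P(type AB) = 1/2 per child.
P(none) = (1/2)^4 = 1/16; P(at least one) = 1 − 1/16 = 15/16.

15/16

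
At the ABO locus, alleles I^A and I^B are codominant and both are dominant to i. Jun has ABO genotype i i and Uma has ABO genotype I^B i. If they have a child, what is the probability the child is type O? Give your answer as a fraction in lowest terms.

1/2

ABO cross i i × I^B i → offspring phenotypes: 1/2 O, 1/2 B.
So P(type O) = 1/2.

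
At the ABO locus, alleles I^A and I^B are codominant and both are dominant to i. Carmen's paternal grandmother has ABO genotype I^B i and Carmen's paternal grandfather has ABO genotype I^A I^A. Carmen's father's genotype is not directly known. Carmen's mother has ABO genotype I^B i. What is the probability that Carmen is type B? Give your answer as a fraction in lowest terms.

Carmen's father's ABO genotype from I^B i × I^A I^A: 1/2 I^A I^B, 1/2 I^A i.
Crossing each possibility with the mother I^B i and summing P(type B): 1/2·1/2 + 1/2·1/4 = 3/8.

3/8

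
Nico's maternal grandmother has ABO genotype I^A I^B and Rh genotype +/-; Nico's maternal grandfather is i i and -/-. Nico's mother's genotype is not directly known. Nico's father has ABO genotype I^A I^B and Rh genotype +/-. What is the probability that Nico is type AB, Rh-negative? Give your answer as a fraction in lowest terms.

3/32

Nico's mother's ABO genotype from I^A I^B × i i: 1/2 I^A i, 1/2 I^B i.
Crossing each possibility with the father I^A I^B and summing P(type AB): 1/2·1/4 + 1/2·1/4 = 1/4.
Similarly for Rh via the mother's Rh distribution: P(Rh-) = 3/8.
Independent loci: 1/4 × 3/8 = 3/32.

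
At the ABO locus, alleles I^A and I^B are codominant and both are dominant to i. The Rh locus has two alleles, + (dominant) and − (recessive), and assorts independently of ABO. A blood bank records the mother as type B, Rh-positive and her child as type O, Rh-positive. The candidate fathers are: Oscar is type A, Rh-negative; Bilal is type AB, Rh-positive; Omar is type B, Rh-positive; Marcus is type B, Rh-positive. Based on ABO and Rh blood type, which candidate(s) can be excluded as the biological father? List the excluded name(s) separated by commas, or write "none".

Bilal

A candidate is excluded only if no genotype consistent with his phenotype could produce a type O, Rh-positive child with a type B, Rh-positive mother.
Bilal (type AB, Rh+): no genotype consistent with that phenotype can produce a type-O Rh+ child with a type-B mother.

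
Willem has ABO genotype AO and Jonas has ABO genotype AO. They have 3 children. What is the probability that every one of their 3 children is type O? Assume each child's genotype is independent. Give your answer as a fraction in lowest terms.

ABO cross AO × AO → 1/4 O, 3/4 A.
So P(type O) = 1/4 per child.
All 3 independent: (1/4)^3 = 1/64.

1/64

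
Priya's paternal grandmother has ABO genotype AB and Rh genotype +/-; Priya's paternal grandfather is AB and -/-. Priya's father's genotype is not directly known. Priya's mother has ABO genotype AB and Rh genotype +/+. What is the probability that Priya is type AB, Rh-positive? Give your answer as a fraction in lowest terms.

Priya's father's ABO genotype from AB × AB: 1/4 AA, 1/2 AB, 1/4 BB.
Crossing each possibility with the mother AB and summing P(type AB): 1/4·1/2 + 1/2·1/2 + 1/4·1/2 = 1/2.
Similarly for Rh via the father's Rh distribution: P(Rh+) = 1.
Independent loci: 1/2 × 1 = 1/2.

1/2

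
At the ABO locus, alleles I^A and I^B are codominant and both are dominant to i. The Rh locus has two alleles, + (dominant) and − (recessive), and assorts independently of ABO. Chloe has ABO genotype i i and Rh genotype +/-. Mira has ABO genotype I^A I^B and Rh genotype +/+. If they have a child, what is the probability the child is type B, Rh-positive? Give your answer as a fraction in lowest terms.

1/2

ABO cross i i × I^A I^B → offspring phenotypes: 1/2 A, 1/2 B.
Rh cross +/- × +/+ → 1 Rh+.
Independent loci: P(type B, Rh-positive) = 1/2 × 1 = 1/2.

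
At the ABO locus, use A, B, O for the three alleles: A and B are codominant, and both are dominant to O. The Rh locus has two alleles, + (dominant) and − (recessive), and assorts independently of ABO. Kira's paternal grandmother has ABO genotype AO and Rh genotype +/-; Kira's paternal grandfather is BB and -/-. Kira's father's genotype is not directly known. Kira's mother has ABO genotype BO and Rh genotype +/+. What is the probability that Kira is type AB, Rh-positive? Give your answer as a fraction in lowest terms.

Kira's father's ABO genotype from AO × BB: 1/2 AB, 1/2 BO.
Crossing each possibility with the mother BO and summing P(type AB): 1/2·1/4 + 1/2·0 = 1/8.
Similarly for Rh via the father's Rh distribution: P(Rh+) = 1.
Independent loci: 1/8 × 1 = 1/8.

1/8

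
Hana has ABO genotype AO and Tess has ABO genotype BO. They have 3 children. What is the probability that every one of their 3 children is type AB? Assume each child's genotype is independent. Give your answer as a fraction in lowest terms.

ABO cross AO × BO → 1/4 O, 1/4 A, 1/4 B, 1/4 AB.
So P(type AB) = 1/4 per child.
All 3 independent: (1/4)^3 = 1/64.

1/64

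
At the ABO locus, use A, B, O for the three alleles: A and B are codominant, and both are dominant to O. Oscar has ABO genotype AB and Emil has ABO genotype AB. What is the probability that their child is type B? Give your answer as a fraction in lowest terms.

1/4

ABO cross AB × AB → offspring phenotypes: 1/4 A, 1/4 B, 1/2 AB.
So P(type B) = 1/4.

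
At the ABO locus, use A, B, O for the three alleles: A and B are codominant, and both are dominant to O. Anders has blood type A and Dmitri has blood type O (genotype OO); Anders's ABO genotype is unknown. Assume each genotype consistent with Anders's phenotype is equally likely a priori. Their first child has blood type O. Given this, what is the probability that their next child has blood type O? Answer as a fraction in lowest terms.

1/2

Possible genotypes: Anders ∈ {AA, AO}; Dmitri ∈ {OO}.
Weight each parental genotype pair by prior × P(type-O child):
  AO × OO: posterior weight 1; P(next child type O) = 1/2.
Weighted sum = 1/2.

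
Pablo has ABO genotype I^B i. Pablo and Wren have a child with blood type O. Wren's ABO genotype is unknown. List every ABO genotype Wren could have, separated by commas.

For each candidate genotype of Wren, check whether crossing it with I^B i can produce every observed child phenotype.
  I^A I^A → possible child types {A, AB} ✗
  I^A I^B → possible child types {A, B, AB} ✗
  I^A i → possible child types {O, A, B, AB} ✓
  I^B I^B → possible child types {B} ✗
  I^B i → possible child types {O, B} ✓
  i i → possible child types {O, B} ✓

I^A i, I^B i, i i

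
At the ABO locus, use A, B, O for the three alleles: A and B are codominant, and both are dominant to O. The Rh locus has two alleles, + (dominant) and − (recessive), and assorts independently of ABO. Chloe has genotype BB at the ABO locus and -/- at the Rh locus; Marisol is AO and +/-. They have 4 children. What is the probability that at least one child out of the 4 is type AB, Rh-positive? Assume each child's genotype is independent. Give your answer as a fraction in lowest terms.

175/256

ABO cross BB × AO → 1/2 B, 1/2 AB.
Rh cross -/- × +/- → 1/2 Rh+, 1/2 Rh-; so P(type AB, Rh-positive) = 1/2 × 1/2 = 1/4 per child.
P(none) = (3/4)^4 = 81/256; P(at least one) = 1 − 81/256 = 175/256.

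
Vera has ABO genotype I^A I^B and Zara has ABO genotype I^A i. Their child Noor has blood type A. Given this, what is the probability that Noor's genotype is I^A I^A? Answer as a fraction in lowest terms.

Cross I^A I^B × I^A i → 1/4 I^A I^A, 1/4 I^A I^B, 1/4 I^A i, 1/4 I^B i.
Type-A genotypes among offspring: I^A I^A (1/4), I^A i (1/4); total 1/2.
P(I^A I^A | type A) = (1/4) / (1/2) = 1/2.

1/2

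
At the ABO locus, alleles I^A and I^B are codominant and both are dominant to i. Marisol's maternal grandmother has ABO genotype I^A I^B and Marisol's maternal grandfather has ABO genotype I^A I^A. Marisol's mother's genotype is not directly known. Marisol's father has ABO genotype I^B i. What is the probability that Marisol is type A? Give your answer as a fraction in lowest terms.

Marisol's mother's ABO genotype from I^A I^B × I^A I^A: 1/2 I^A I^A, 1/2 I^A I^B.
Crossing each possibility with the father I^B i and summing P(type A): 1/2·1/2 + 1/2·1/4 = 3/8.

3/8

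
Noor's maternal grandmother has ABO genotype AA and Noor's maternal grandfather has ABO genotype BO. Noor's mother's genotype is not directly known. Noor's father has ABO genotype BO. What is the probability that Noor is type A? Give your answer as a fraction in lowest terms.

1/4

Noor's mother's ABO genotype from AA × BO: 1/2 AB, 1/2 AO.
Crossing each possibility with the father BO and summing P(type A): 1/2·1/4 + 1/2·1/4 = 1/4.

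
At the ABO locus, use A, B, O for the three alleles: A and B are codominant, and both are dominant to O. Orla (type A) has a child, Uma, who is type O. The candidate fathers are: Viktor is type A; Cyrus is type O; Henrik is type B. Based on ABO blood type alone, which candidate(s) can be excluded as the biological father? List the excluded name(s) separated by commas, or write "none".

A candidate is excluded only if no genotype consistent with his phenotype could produce a type O child with a type A mother.
Every candidate has at least one consistent genotype combination, so none can be excluded.

none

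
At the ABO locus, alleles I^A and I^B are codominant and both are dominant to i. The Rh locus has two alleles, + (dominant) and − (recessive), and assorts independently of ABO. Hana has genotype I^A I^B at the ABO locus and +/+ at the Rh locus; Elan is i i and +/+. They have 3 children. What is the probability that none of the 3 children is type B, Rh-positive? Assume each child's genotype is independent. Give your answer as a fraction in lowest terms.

1/8

ABO cross I^A I^B × i i → 1/2 A, 1/2 B.
Rh cross +/+ × +/+ → 1 Rh+; so P(type B, Rh-positive) = 1/2 × 1 = 1/2 per child.
P(not type B, Rh-positive) = 1/2 for one child; (1/2)^3 = 1/8.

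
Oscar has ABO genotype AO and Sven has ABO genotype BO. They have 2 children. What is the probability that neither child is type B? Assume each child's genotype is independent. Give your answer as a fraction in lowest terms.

9/16

ABO cross AO × BO → 1/4 O, 1/4 A, 1/4 B, 1/4 AB.
So P(type B) = 1/4 per child.
P(not type B) = 3/4 for one child; (3/4)^2 = 9/16.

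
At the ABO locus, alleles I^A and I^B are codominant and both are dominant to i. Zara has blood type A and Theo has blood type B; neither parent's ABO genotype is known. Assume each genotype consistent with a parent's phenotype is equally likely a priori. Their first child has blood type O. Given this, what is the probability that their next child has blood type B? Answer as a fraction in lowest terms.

Possible genotypes: Zara ∈ {I^A I^A, I^A i}; Theo ∈ {I^B I^B, I^B i}.
Weight each parental genotype pair by prior × P(type-O child):
  I^A i × I^B i: posterior weight 1; P(next child type B) = 1/4.
Weighted sum = 1/4.

1/4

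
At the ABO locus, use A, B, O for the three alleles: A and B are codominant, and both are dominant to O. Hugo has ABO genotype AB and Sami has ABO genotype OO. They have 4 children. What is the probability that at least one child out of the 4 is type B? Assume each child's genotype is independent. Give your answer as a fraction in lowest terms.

ABO cross AB × OO → 1/2 A, 1/2 B.
So P(type B) = 1/2 per child.
P(none) = (1/2)^4 = 1/16; P(at least one) = 1 − 1/16 = 15/16.

15/16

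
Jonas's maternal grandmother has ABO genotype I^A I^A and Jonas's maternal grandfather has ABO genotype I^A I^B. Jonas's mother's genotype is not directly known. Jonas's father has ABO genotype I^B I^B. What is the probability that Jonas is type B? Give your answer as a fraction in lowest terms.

Jonas's mother's ABO genotype from I^A I^A × I^A I^B: 1/2 I^A I^A, 1/2 I^A I^B.
Crossing each possibility with the father I^B I^B and summing P(type B): 1/2·0 + 1/2·1/2 = 1/4.

1/4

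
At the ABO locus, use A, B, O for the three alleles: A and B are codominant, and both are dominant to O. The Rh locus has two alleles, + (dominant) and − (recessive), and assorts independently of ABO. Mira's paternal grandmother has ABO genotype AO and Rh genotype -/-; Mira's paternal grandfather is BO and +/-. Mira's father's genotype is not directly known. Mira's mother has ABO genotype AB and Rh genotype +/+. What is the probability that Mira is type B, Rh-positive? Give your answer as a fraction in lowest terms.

3/8

Mira's father's ABO genotype from AO × BO: 1/4 AB, 1/4 AO, 1/4 BO, 1/4 OO.
Crossing each possibility with the mother AB and summing P(type B): 1/4·1/4 + 1/4·1/4 + 1/4·1/2 + 1/4·1/2 = 3/8.
Similarly for Rh via the father's Rh distribution: P(Rh+) = 1.
Independent loci: 3/8 × 1 = 3/8.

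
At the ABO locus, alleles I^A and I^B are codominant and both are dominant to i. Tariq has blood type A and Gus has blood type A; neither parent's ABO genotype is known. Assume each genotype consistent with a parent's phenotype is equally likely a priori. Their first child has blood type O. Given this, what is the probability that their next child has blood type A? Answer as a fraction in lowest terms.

3/4

Possible genotypes: Tariq ∈ {I^A I^A, I^A i}; Gus ∈ {I^A I^A, I^A i}.
Weight each parental genotype pair by prior × P(type-O child):
  I^A i × I^A i: posterior weight 1; P(next child type A) = 3/4.
Weighted sum = 3/4.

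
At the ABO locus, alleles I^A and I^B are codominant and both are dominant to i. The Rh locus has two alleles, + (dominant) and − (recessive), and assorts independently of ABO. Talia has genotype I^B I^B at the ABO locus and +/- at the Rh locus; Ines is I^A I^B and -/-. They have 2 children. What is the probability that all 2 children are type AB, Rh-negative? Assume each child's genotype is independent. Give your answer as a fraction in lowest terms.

ABO cross I^B I^B × I^A I^B → 1/2 B, 1/2 AB.
Rh cross +/- × -/- → 1/2 Rh+, 1/2 Rh-; so P(type AB, Rh-negative) = 1/2 × 1/2 = 1/4 per child.
All 2 independent: (1/4)^2 = 1/16.

1/16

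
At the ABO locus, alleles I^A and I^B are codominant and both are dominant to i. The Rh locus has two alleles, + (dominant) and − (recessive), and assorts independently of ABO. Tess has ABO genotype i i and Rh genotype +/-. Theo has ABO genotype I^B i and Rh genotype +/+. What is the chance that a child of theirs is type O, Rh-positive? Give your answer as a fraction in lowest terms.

ABO cross i i × I^B i → offspring phenotypes: 1/2 O, 1/2 B.
Rh cross +/- × +/+ → 1 Rh+.
Independent loci: P(type O, Rh-positive) = 1/2 × 1 = 1/2.

1/2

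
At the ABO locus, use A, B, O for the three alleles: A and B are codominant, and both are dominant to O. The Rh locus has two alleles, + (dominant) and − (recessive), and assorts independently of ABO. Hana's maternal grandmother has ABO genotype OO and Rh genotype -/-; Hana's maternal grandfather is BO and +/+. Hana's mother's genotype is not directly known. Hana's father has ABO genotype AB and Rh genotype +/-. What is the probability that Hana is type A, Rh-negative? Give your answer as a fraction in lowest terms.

3/32

Hana's mother's ABO genotype from OO × BO: 1/2 BO, 1/2 OO.
Crossing each possibility with the father AB and summing P(type A): 1/2·1/4 + 1/2·1/2 = 3/8.
Similarly for Rh via the mother's Rh distribution: P(Rh-) = 1/4.
Independent loci: 3/8 × 1/4 = 3/32.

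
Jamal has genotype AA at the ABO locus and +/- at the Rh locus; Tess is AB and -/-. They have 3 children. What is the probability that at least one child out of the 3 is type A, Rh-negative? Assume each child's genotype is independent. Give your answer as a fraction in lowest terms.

ABO cross AA × AB → 1/2 A, 1/2 AB.
Rh cross +/- × -/- → 1/2 Rh+, 1/2 Rh-; so P(type A, Rh-negative) = 1/2 × 1/2 = 1/4 per child.
P(none) = (3/4)^3 = 27/64; P(at least one) = 1 − 27/64 = 37/64.

37/64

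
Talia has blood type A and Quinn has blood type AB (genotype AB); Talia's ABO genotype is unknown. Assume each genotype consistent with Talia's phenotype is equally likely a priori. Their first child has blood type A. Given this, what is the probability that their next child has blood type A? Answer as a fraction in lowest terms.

Possible genotypes: Talia ∈ {AA, AO}; Quinn ∈ {AB}.
Weight each parental genotype pair by prior × P(type-A child):
  AA × AB: posterior weight 1/2; P(next child type A) = 1/2.
  AO × AB: posterior weight 1/2; P(next child type A) = 1/2.
Weighted sum = 1/2.

1/2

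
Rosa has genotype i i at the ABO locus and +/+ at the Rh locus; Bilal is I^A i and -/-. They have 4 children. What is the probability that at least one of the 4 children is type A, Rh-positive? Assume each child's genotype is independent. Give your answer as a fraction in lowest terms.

ABO cross i i × I^A i → 1/2 O, 1/2 A.
Rh cross +/+ × -/- → 1 Rh+; so P(type A, Rh-positive) = 1/2 × 1 = 1/2 per child.
P(none) = (1/2)^4 = 1/16; P(at least one) = 1 − 1/16 = 15/16.

15/16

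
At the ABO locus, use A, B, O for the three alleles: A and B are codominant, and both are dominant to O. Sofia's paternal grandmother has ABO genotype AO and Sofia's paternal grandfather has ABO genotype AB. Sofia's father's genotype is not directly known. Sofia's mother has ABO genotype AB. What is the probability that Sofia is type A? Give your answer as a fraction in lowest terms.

Sofia's father's ABO genotype from AO × AB: 1/4 AA, 1/4 AB, 1/4 AO, 1/4 BO.
Crossing each possibility with the mother AB and summing P(type A): 1/4·1/2 + 1/4·1/4 + 1/4·1/2 + 1/4·1/4 = 3/8.

3/8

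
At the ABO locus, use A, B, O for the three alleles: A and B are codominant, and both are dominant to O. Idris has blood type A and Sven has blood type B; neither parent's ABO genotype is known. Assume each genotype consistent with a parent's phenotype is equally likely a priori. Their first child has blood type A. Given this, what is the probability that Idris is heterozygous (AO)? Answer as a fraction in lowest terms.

1/3

Possible genotypes: Idris ∈ {AA, AO}; Sven ∈ {BB, BO}.
Weight each parental genotype pair by prior × P(type-A child):
  AA × BO: posterior weight 2/3.
  AO × BO: posterior weight 1/3.
Sum the posterior weight over pairs where Idris is AO: 1/3.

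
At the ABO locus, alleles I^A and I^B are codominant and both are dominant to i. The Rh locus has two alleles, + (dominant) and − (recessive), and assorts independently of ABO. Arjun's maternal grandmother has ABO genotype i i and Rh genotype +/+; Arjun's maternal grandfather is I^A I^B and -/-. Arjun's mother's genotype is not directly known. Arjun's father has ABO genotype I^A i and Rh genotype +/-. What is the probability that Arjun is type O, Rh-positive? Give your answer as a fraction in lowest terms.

3/16

Arjun's mother's ABO genotype from i i × I^A I^B: 1/2 I^A i, 1/2 I^B i.
Crossing each possibility with the father I^A i and summing P(type O): 1/2·1/4 + 1/2·1/4 = 1/4.
Similarly for Rh via the mother's Rh distribution: P(Rh+) = 3/4.
Independent loci: 1/4 × 3/4 = 3/16.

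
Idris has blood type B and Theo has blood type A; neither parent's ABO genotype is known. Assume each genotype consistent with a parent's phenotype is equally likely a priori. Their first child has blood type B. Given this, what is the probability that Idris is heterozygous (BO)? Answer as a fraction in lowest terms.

1/3

Possible genotypes: Idris ∈ {BB, BO}; Theo ∈ {AA, AO}.
Weight each parental genotype pair by prior × P(type-B child):
  BB × AO: posterior weight 2/3.
  BO × AO: posterior weight 1/3.
Sum the posterior weight over pairs where Idris is BO: 1/3.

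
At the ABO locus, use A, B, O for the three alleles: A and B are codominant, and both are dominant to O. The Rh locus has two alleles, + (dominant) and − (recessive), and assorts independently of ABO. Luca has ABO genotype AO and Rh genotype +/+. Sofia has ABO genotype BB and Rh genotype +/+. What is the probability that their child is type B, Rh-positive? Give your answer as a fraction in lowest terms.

ABO cross AO × BB → offspring phenotypes: 1/2 B, 1/2 AB.
Rh cross +/+ × +/+ → 1 Rh+.
Independent loci: P(type B, Rh-positive) = 1/2 × 1 = 1/2.

1/2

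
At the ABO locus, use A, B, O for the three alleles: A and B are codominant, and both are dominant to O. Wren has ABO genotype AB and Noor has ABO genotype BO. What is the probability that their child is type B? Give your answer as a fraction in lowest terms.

ABO cross AB × BO → offspring phenotypes: 1/4 A, 1/2 B, 1/4 AB.
So P(type B) = 1/2.

1/2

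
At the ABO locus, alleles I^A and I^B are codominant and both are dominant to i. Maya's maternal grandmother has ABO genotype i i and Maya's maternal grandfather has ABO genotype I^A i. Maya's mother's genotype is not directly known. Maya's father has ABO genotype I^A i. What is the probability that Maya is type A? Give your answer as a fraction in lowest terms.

Maya's mother's ABO genotype from i i × I^A i: 1/2 I^A i, 1/2 i i.
Crossing each possibility with the father I^A i and summing P(type A): 1/2·3/4 + 1/2·1/2 = 5/8.

5/8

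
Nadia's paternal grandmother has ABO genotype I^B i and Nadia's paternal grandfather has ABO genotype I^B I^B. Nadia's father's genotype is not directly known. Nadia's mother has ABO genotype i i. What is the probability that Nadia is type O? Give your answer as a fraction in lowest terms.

1/4

Nadia's father's ABO genotype from I^B i × I^B I^B: 1/2 I^B I^B, 1/2 I^B i.
Crossing each possibility with the mother i i and summing P(type O): 1/2·0 + 1/2·1/2 = 1/4.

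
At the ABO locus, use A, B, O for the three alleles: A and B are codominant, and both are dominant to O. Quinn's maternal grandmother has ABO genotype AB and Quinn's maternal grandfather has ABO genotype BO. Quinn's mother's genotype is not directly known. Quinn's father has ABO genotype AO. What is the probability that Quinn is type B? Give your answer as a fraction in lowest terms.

Quinn's mother's ABO genotype from AB × BO: 1/4 AB, 1/4 AO, 1/4 BB, 1/4 BO.
Crossing each possibility with the father AO and summing P(type B): 1/4·1/4 + 1/4·0 + 1/4·1/2 + 1/4·1/4 = 1/4.

1/4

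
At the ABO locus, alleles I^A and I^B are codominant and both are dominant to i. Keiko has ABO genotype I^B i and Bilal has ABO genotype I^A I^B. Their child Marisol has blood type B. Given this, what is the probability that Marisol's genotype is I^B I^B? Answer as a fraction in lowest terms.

Cross I^B i × I^A I^B → 1/4 I^A I^B, 1/4 I^A i, 1/4 I^B I^B, 1/4 I^B i.
Type-B genotypes among offspring: I^B I^B (1/4), I^B i (1/4); total 1/2.
P(I^B I^B | type B) = (1/4) / (1/2) = 1/2.

1/2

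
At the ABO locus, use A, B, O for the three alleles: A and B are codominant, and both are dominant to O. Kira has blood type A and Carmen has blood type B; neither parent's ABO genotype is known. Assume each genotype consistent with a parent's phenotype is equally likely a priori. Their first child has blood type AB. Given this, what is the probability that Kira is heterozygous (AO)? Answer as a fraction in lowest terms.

1/3

Possible genotypes: Kira ∈ {AA, AO}; Carmen ∈ {BB, BO}.
Weight each parental genotype pair by prior × P(type-AB child):
  AA × BB: posterior weight 4/9.
  AA × BO: posterior weight 2/9.
  AO × BB: posterior weight 2/9.
  AO × BO: posterior weight 1/9.
Sum the posterior weight over pairs where Kira is AO: 1/3.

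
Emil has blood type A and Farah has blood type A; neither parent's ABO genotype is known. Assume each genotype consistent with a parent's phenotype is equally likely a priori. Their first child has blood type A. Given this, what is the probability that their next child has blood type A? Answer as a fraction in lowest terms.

19/20

Possible genotypes: Emil ∈ {I^A I^A, I^A i}; Farah ∈ {I^A I^A, I^A i}.
Weight each parental genotype pair by prior × P(type-A child):
  I^A I^A × I^A I^A: posterior weight 4/15; P(next child type A) = 1.
  I^A I^A × I^A i: posterior weight 4/15; P(next child type A) = 1.
  I^A i × I^A I^A: posterior weight 4/15; P(next child type A) = 1.
  I^A i × I^A i: posterior weight 1/5; P(next child type A) = 3/4.
Weighted sum = 19/20.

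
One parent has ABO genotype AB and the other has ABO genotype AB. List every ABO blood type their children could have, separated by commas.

Gametes from AB × AB give offspring ABO genotypes AA, AB, BB, i.e. phenotypes A, B, AB.

A, B, AB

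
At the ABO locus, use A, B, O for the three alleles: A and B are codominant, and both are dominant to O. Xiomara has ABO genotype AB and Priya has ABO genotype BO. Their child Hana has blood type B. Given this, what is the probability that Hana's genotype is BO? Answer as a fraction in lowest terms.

1/2

Cross AB × BO → 1/4 AB, 1/4 AO, 1/4 BB, 1/4 BO.
Type-B genotypes among offspring: BB (1/4), BO (1/4); total 1/2.
P(BO | type B) = (1/4) / (1/2) = 1/2.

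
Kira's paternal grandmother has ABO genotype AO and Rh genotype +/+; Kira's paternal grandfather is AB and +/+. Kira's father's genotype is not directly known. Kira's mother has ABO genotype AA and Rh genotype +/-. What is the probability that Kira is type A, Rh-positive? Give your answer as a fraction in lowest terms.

3/4

Kira's father's ABO genotype from AO × AB: 1/4 AA, 1/4 AB, 1/4 AO, 1/4 BO.
Crossing each possibility with the mother AA and summing P(type A): 1/4·1 + 1/4·1/2 + 1/4·1 + 1/4·1/2 = 3/4.
Similarly for Rh via the father's Rh distribution: P(Rh+) = 1.
Independent loci: 3/4 × 1 = 3/4.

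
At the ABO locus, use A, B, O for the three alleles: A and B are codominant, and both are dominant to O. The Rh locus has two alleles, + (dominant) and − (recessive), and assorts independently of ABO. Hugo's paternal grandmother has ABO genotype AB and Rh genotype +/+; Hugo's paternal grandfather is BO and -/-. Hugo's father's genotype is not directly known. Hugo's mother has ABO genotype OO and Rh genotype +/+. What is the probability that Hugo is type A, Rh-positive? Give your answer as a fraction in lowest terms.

Hugo's father's ABO genotype from AB × BO: 1/4 AB, 1/4 AO, 1/4 BB, 1/4 BO.
Crossing each possibility with the mother OO and summing P(type A): 1/4·1/2 + 1/4·1/2 + 1/4·0 + 1/4·0 = 1/4.
Similarly for Rh via the father's Rh distribution: P(Rh+) = 1.
Independent loci: 1/4 × 1 = 1/4.

1/4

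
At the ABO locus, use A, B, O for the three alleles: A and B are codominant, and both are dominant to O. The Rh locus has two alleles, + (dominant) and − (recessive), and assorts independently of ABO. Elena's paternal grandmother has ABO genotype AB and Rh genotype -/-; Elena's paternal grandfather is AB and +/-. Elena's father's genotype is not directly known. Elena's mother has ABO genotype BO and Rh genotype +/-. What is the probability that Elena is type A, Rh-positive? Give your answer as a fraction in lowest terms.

5/32

Elena's father's ABO genotype from AB × AB: 1/4 AA, 1/2 AB, 1/4 BB.
Crossing each possibility with the mother BO and summing P(type A): 1/4·1/2 + 1/2·1/4 + 1/4·0 = 1/4.
Similarly for Rh via the father's Rh distribution: P(Rh+) = 5/8.
Independent loci: 1/4 × 5/8 = 5/32.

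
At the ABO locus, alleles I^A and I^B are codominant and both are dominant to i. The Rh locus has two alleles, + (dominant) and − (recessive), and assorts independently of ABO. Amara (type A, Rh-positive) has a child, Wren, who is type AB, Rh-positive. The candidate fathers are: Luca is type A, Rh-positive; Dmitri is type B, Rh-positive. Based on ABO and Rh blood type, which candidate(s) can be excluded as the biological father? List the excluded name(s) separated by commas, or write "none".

A candidate is excluded only if no genotype consistent with his phenotype could produce a type AB, Rh-positive child with a type A, Rh-positive mother.
Luca (type A, Rh+): no genotype consistent with that phenotype can produce a type-AB Rh+ child with a type-A mother.

Luca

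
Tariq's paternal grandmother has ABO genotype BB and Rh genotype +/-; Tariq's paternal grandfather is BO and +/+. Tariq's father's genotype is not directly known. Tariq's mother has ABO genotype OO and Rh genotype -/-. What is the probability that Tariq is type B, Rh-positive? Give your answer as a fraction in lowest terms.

Tariq's father's ABO genotype from BB × BO: 1/2 BB, 1/2 BO.
Crossing each possibility with the mother OO and summing P(type B): 1/2·1 + 1/2·1/2 = 3/4.
Similarly for Rh via the father's Rh distribution: P(Rh+) = 3/4.
Independent loci: 3/4 × 3/4 = 9/16.

9/16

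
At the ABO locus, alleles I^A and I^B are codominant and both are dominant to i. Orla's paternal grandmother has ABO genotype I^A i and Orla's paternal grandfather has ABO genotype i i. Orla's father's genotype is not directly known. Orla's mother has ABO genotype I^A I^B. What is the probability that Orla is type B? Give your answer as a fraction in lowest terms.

Orla's father's ABO genotype from I^A i × i i: 1/2 I^A i, 1/2 i i.
Crossing each possibility with the mother I^A I^B and summing P(type B): 1/2·1/4 + 1/2·1/2 = 3/8.

3/8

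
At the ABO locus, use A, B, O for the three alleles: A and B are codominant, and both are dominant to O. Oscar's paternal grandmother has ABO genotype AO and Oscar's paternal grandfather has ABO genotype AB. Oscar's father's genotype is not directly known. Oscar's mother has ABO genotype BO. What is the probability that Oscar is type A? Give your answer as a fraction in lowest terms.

Oscar's father's ABO genotype from AO × AB: 1/4 AA, 1/4 AB, 1/4 AO, 1/4 BO.
Crossing each possibility with the mother BO and summing P(type A): 1/4·1/2 + 1/4·1/4 + 1/4·1/4 + 1/4·0 = 1/4.

1/4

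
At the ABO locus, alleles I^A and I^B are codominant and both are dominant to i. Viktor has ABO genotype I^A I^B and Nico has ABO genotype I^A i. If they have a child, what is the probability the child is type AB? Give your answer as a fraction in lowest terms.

1/4

ABO cross I^A I^B × I^A i → offspring phenotypes: 1/2 A, 1/4 B, 1/4 AB.
So P(type AB) = 1/4.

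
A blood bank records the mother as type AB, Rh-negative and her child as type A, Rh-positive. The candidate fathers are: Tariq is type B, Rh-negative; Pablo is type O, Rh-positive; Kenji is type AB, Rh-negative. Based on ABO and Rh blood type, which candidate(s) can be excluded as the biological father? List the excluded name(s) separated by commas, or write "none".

Tariq, Kenji

A candidate is excluded only if no genotype consistent with his phenotype could produce a type A, Rh-positive child with a type AB, Rh-negative mother.
Tariq (type B, Rh-): no genotype consistent with that phenotype can produce a type-A Rh+ child with a type-AB mother.
Kenji (type AB, Rh-): no genotype consistent with that phenotype can produce a type-A Rh+ child with a type-AB mother.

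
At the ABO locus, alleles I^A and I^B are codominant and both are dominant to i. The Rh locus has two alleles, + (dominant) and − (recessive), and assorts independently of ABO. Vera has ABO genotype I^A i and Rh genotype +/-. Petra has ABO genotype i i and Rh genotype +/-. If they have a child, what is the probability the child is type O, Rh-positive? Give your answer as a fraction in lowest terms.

ABO cross I^A i × i i → offspring phenotypes: 1/2 O, 1/2 A.
Rh cross +/- × +/- → 3/4 Rh+, 1/4 Rh-.
Independent loci: P(type O, Rh-positive) = 1/2 × 3/4 = 3/8.

3/8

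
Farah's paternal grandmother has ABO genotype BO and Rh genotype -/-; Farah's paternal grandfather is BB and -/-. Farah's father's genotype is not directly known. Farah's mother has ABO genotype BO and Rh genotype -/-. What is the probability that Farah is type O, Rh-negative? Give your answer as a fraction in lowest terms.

1/8

Farah's father's ABO genotype from BO × BB: 1/2 BB, 1/2 BO.
Crossing each possibility with the mother BO and summing P(type O): 1/2·0 + 1/2·1/4 = 1/8.
Similarly for Rh via the father's Rh distribution: P(Rh-) = 1.
Independent loci: 1/8 × 1 = 1/8.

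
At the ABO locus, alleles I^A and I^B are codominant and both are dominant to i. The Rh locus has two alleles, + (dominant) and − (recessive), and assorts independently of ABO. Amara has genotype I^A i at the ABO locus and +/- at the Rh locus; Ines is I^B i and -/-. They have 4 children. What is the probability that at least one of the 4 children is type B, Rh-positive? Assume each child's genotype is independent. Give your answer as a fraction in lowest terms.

ABO cross I^A i × I^B i → 1/4 O, 1/4 A, 1/4 B, 1/4 AB.
Rh cross +/- × -/- → 1/2 Rh+, 1/2 Rh-; so P(type B, Rh-positive) = 1/4 × 1/2 = 1/8 per child.
P(none) = (7/8)^4 = 2401/4096; P(at least one) = 1 − 2401/4096 = 1695/4096.

1695/4096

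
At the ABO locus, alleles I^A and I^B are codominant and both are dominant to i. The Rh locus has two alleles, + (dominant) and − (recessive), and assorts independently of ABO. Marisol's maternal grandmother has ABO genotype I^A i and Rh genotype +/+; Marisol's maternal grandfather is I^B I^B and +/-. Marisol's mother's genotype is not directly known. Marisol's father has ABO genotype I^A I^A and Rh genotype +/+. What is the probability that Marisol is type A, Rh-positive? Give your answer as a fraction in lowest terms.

1/2

Marisol's mother's ABO genotype from I^A i × I^B I^B: 1/2 I^A I^B, 1/2 I^B i.
Crossing each possibility with the father I^A I^A and summing P(type A): 1/2·1/2 + 1/2·1/2 = 1/2.
Similarly for Rh via the mother's Rh distribution: P(Rh+) = 1.
Independent loci: 1/2 × 1 = 1/2.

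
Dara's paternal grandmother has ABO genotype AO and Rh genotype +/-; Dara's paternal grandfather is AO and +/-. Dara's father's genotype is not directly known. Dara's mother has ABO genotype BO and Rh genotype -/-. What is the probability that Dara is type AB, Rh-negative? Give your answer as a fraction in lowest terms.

Dara's father's ABO genotype from AO × AO: 1/4 AA, 1/2 AO, 1/4 OO.
Crossing each possibility with the mother BO and summing P(type AB): 1/4·1/2 + 1/2·1/4 + 1/4·0 = 1/4.
Similarly for Rh via the father's Rh distribution: P(Rh-) = 1/2.
Independent loci: 1/4 × 1/2 = 1/8.

1/8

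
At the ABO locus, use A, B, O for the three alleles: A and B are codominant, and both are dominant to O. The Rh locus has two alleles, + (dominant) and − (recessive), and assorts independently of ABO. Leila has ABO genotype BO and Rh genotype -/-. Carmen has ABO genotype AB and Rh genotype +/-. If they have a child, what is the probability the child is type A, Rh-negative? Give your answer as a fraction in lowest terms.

ABO cross BO × AB → offspring phenotypes: 1/4 A, 1/2 B, 1/4 AB.
Rh cross -/- × +/- → 1/2 Rh+, 1/2 Rh-.
Independent loci: P(type A, Rh-negative) = 1/4 × 1/2 = 1/8.

1/8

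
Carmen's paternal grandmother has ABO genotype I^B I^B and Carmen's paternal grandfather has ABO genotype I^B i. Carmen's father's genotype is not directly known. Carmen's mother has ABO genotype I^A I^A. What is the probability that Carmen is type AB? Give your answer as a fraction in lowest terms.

Carmen's father's ABO genotype from I^B I^B × I^B i: 1/2 I^B I^B, 1/2 I^B i.
Crossing each possibility with the mother I^A I^A and summing P(type AB): 1/2·1 + 1/2·1/2 = 3/4.

3/4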